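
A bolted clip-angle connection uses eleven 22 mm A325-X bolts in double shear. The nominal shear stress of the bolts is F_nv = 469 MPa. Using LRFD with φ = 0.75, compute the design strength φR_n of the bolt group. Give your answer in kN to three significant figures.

2940 kN

A_b = π × 22² / 4 = 380.1 mm².
R_n = F_nv · A_b · n · n_s = 469 × 380.1 × 11 × 2 / 1000 = 3922 kN.
Design strength φR_n = 0.75 × 3922 = 2940 kN.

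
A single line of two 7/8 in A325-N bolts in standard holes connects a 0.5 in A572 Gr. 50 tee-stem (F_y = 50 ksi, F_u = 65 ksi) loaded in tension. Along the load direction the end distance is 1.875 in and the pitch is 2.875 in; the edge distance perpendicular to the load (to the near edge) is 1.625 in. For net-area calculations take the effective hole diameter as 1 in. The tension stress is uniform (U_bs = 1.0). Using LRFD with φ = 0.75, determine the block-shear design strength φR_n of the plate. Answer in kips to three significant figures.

75 kips

Shear plane L_v = 1.875 + 1·2.875 = 4.75 in; A_gv = 4.75 × 0.5 = 2.375 in².
A_nv = (4.75 − 1.5·1) × 0.5 = 1.625 in².
A_nt = (1.625 − 0.5·1) × 0.5 = 0.5625 in².
0.6 F_u A_nv = 63.38 kips; 0.6 F_y A_gv = 71.25 kips → shear rupture governs the shear term.
R_n = 63.38 + 1.0 × 65 × 0.5625 = 99.94 kips.
Design strength φR_n = 0.75 × 99.94 = 75 kips.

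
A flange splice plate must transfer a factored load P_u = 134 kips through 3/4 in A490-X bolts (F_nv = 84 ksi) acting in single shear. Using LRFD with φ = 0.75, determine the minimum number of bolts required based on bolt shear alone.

5 bolts

A_b = π·0.75²/4 = 0.4418 in².
Per-bolt design strength φR_n = 0.75 × 84 × 0.4418 × 1 = 27.83 kips.
n ≥ 134 / 27.83 = 4.815 → use 5 bolts.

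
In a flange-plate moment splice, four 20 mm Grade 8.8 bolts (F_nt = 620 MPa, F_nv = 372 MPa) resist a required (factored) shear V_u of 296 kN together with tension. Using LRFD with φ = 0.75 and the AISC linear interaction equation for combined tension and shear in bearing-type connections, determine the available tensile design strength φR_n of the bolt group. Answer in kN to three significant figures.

266 kN

A_b = π·20²/4 = 314.2 mm²; f_rv = 296 × 1000 / (4 × 314.2) = 235.5 MPa.
F'_nt = 1.3 F_nt − (F_nt / φF_nv) f_rv = 1.3·620 − (620/(0.75·372))·235.5 = 282.6 MPa, capped at F_nt → F'_nt = 282.6 MPa.
R_n = F'_nt · A_b · n = 282.6 × 314.2 × 4 / 1000 = 355.1 kN.
Design strength φR_n = 0.75 × 355.1 = 266 kN.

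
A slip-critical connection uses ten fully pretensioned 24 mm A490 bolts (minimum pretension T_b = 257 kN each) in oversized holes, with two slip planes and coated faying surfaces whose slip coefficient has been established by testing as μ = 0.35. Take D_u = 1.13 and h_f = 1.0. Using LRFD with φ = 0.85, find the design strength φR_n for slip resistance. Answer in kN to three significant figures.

R_n = μ · D_u · h_f · T_b · n_s · n_b = 0.35 × 1.13 × 1.0 × 257 × 2 × 10 = 2033 kN.
Design strength φR_n = 0.85 × 2033 = 1730 kN.

1730 kN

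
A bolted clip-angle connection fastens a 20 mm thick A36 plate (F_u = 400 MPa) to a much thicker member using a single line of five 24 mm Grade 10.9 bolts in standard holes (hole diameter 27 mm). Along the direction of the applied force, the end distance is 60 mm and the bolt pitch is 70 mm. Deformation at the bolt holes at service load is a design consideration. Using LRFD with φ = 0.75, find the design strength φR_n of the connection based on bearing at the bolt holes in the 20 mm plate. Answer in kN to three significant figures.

Per bolt r_n = 1.2 l_c t F_u ≤ 2.4 d t F_u; upper limit = 2.4 × 24 × 20 × 400 / 1000 = 460.8 kN.
Edge bolt: l_c = 60 − 27/2 = 46.5 mm → 1.2 × 46.5 × 20 × 400 / 1000 = 446.4 → r_n = 446.4 kN.
Interior bolts: l_c = 70 − 27 = 43 mm → 1.2 × 43 × 20 × 400 / 1000 = 412.8 → r_n = 412.8 kN.
R_n = 1 × 446.4 + 4 × 412.8 = 2098 kN.
Design strength φR_n = 0.75 × 2098 = 1570 kN.

1570 kN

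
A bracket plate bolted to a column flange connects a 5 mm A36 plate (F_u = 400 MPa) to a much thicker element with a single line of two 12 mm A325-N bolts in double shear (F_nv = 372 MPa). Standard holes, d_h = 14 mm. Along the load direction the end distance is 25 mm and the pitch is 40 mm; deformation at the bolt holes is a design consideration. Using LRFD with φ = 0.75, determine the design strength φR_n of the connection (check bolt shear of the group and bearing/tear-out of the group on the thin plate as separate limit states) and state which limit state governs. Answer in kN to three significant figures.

75.6 kN (bearing governs)

Bolt shear: A_b = π·12²/4 = 113.1 mm²; R_n = 372 × 113.1 × 2 × 2 / 1000 = 168.3 kN → 0.75 × 168.3 = 126 kN.
Bearing (1.2 l_c t F_u ≤ 2.4 d t F_u): upper limit = 2.4·12·5·400 / 1000 = 57.6 kN.
  Edge l_c = 25 − 14/2 = 18 → r_n = 43.2 kN; interior l_c = 40 − 14 = 26 → r_n = 57.6 kN.
  R_n,bearing = 1·43.2 + 1·57.6 = 100.8 kN → 0.75 × 100.8 = 75.6 kN.
Bearing governs: 75.6 kN.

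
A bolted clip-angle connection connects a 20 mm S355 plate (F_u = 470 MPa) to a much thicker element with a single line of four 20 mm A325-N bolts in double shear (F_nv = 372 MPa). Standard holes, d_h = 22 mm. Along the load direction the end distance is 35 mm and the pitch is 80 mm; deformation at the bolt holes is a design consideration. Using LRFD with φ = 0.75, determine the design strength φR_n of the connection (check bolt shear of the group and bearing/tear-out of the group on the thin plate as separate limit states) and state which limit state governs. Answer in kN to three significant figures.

Bolt shear: A_b = π·20²/4 = 314.2 mm²; R_n = 372 × 314.2 × 4 × 2 / 1000 = 934.9 kN → 0.75 × 934.9 = 701 kN.
Bearing (1.2 l_c t F_u ≤ 2.4 d t F_u): upper limit = 2.4·20·20·470 / 1000 = 451.2 kN.
  Edge l_c = 35 − 22/2 = 24 → r_n = 270.7 kN; interior l_c = 80 − 22 = 58 → r_n = 451.2 kN.
  R_n,bearing = 1·270.7 + 3·451.2 = 1624 kN → 0.75 × 1624 = 1220 kN.
Bolt shear governs: 701 kN.

701 kN (bolt shear governs)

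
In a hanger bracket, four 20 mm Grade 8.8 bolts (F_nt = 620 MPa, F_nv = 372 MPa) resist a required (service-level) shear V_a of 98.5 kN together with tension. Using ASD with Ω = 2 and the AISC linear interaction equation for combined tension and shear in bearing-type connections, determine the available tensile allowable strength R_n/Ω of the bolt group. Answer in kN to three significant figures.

A_b = π·20²/4 = 314.2 mm²; f_rv = 98.5 × 1000 / (4 × 314.2) = 78.38 MPa.
F'_nt = 1.3 F_nt − (Ω F_nt / F_nv) f_rv = 1.3·620 − (2·620/372)·78.38 = 544.7 MPa, capped at F_nt → F'_nt = 544.7 MPa.
R_n = F'_nt · A_b · n = 544.7 × 314.2 × 4 / 1000 = 684.5 kN.
Allowable strength R_n/Ω = 684.5 / 2 = 342 kN.

342 kN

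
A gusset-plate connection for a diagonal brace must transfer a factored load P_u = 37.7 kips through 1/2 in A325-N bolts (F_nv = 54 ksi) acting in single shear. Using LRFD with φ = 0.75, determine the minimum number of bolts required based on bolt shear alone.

A_b = π·0.5²/4 = 0.1963 in².
Per-bolt design strength φR_n = 0.75 × 54 × 0.1963 × 1 = 7.952 kips.
n ≥ 37.7 / 7.952 = 4.741 → use 5 bolts.

5 bolts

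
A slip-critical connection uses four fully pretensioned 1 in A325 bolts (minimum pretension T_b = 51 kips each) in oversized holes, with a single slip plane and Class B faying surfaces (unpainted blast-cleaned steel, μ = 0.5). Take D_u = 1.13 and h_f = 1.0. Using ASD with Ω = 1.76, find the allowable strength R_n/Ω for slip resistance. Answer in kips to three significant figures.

R_n = μ · D_u · h_f · T_b · n_s · n_b = 0.5 × 1.13 × 1.0 × 51 × 1 × 4 = 115.3 kips.
Allowable strength R_n/Ω = 115.3 / 1.76 = 65.5 kips.

65.5 kips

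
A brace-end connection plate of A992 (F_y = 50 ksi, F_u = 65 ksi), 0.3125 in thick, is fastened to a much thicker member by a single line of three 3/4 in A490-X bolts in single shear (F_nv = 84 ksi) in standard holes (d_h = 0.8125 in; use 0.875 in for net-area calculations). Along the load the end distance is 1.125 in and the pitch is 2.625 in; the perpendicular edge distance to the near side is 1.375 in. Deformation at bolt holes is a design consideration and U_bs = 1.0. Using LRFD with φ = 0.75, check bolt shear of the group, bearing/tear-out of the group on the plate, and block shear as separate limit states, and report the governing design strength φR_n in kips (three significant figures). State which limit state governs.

Bolt shear: A_b = π·0.75²/4 = 0.4418 in²; R_n = 84 × 0.4418 × 3 × 1 = 111.3 kips → 0.75 × 111.3 = 83.5 kips.
Bearing: edge l_c = 0.7188, r_n = 17.52 kips; interior l_c = 1.812, r_n = 36.56 kips; R_n = 17.52 + 2·36.56 = 90.64 kips → 68 kips.
Block shear: A_gv = 1.992, A_nv = 1.309, A_nt = 0.293 in²; R_n = min(0.6F_uA_nv, 0.6F_yA_gv) + U_bs·F_u·A_nt = 70.08 kips → 52.6 kips.
Block shear governs: 52.6 kips.

52.6 kips (block shear governs)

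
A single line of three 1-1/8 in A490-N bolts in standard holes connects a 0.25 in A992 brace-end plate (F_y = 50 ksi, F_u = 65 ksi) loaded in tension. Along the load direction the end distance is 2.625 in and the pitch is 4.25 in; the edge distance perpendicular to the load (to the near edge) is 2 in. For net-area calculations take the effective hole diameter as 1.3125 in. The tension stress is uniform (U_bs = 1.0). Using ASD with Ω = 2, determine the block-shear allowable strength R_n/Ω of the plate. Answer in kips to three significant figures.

Shear plane L_v = 2.625 + 2·4.25 = 11.12 in; A_gv = 11.12 × 0.25 = 2.781 in².
A_nv = (11.12 − 2.5·1.3125) × 0.25 = 1.961 in².
A_nt = (2 − 0.5·1.3125) × 0.25 = 0.3359 in².
0.6 F_u A_nv = 76.48 kips; 0.6 F_y A_gv = 83.44 kips → shear rupture governs the shear term.
R_n = 76.48 + 1.0 × 65 × 0.3359 = 98.31 kips.
Allowable strength R_n/Ω = 98.31 / 2 = 49.2 kips.

49.2 kips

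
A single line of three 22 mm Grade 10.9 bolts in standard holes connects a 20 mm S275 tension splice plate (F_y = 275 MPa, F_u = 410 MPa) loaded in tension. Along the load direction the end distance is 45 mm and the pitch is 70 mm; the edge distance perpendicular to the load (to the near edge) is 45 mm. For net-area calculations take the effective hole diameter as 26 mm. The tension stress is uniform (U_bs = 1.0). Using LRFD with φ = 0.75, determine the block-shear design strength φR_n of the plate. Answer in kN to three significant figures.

Shear plane L_v = 45 + 2·70 = 185 mm; A_gv = 185 × 20 = 3700 mm².
A_nv = (185 − 2.5·26) × 20 = 2400 mm².
A_nt = (45 − 0.5·26) × 20 = 640 mm².
0.6 F_u A_nv = 590.4 kN; 0.6 F_y A_gv = 610.5 kN → shear rupture governs the shear term.
R_n = 590.4 + 1.0 × 410 × 640 / 1000 = 852.8 kN.
Design strength φR_n = 0.75 × 852.8 = 640 kN.

640 kN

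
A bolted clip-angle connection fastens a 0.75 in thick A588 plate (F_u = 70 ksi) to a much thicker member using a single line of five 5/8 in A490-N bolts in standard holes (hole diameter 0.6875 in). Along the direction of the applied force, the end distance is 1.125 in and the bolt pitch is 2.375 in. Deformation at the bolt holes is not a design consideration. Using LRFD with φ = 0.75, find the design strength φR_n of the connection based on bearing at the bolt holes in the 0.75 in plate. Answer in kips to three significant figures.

Per bolt r_n = 1.5 l_c t F_u ≤ 3.0 d t F_u; upper limit = 3.0 × 0.625 × 0.75 × 70 = 98.44 kips.
Edge bolt: l_c = 1.125 − 0.6875/2 = 0.7812 in → 1.5 × 0.7812 × 0.75 × 70 = 61.52 → r_n = 61.52 kips.
Interior bolts: l_c = 2.375 − 0.6875 = 1.688 in → 1.5 × 1.688 × 0.75 × 70 = 132.9 → r_n = 98.44 kips.
R_n = 1 × 61.52 + 4 × 98.44 = 455.3 kips.
Design strength φR_n = 0.75 × 455.3 = 341 kips.

341 kips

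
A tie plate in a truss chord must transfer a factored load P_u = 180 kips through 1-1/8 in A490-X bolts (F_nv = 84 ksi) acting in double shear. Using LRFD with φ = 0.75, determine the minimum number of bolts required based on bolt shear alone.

2 bolts

A_b = π·1.125²/4 = 0.994 in².
Per-bolt design strength φR_n = 0.75 × 84 × 0.994 × 2 = 125.2 kips.
n ≥ 180 / 125.2 = 1.437 → use 2 bolts.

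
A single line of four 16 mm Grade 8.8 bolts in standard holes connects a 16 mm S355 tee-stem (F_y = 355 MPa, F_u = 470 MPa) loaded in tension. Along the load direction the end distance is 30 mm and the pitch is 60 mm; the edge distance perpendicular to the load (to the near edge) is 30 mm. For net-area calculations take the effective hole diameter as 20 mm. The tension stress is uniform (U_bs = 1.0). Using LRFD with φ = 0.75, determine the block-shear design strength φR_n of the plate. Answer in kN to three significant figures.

587 kN

Shear plane L_v = 30 + 3·60 = 210 mm; A_gv = 210 × 16 = 3360 mm².
A_nv = (210 − 3.5·20) × 16 = 2240 mm².
A_nt = (30 − 0.5·20) × 16 = 320 mm².
0.6 F_u A_nv = 631.7 kN; 0.6 F_y A_gv = 715.7 kN → shear rupture governs the shear term.
R_n = 631.7 + 1.0 × 470 × 320 / 1000 = 782.1 kN.
Design strength φR_n = 0.75 × 782.1 = 587 kN.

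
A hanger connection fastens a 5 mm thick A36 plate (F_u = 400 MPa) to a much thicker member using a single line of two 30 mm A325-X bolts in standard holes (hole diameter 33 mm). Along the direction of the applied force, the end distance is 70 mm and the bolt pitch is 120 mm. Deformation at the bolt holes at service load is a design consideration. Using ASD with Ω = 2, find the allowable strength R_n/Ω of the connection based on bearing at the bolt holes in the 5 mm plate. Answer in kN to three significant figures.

136 kN

Per bolt r_n = 1.2 l_c t F_u ≤ 2.4 d t F_u; upper limit = 2.4 × 30 × 5 × 400 / 1000 = 144 kN.
Edge bolt: l_c = 70 − 33/2 = 53.5 mm → 1.2 × 53.5 × 5 × 400 / 1000 = 128.4 → r_n = 128.4 kN.
Interior bolts: l_c = 120 − 33 = 87 mm → 1.2 × 87 × 5 × 400 / 1000 = 208.8 → r_n = 144 kN.
R_n = 1 × 128.4 + 1 × 144 = 272.4 kN.
Allowable strength R_n/Ω = 272.4 / 2 = 136 kN.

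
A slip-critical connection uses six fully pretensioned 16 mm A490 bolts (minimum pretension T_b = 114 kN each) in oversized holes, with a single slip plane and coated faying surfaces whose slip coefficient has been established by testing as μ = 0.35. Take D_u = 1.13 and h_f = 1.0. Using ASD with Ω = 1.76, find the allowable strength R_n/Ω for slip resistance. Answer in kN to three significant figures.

R_n = μ · D_u · h_f · T_b · n_s · n_b = 0.35 × 1.13 × 1.0 × 114 × 1 × 6 = 270.5 kN.
Allowable strength R_n/Ω = 270.5 / 1.76 = 154 kN.

154 kN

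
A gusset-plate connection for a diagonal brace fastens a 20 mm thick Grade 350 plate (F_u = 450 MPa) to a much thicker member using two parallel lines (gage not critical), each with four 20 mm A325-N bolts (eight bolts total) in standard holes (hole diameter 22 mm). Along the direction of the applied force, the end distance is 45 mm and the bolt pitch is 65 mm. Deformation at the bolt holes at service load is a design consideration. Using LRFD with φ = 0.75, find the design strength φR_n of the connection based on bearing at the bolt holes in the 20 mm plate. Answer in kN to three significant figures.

Per bolt r_n = 1.2 l_c t F_u ≤ 2.4 d t F_u; upper limit = 2.4 × 20 × 20 × 450 / 1000 = 432 kN.
Edge bolt: l_c = 45 − 22/2 = 34 mm → 1.2 × 34 × 20 × 450 / 1000 = 367.2 → r_n = 367.2 kN.
Interior bolts: l_c = 65 − 22 = 43 mm → 1.2 × 43 × 20 × 450 / 1000 = 464.4 → r_n = 432 kN.
R_n = 2 × 367.2 + 6 × 432 = 3326 kN.
Design strength φR_n = 0.75 × 3326 = 2490 kN.

2490 kN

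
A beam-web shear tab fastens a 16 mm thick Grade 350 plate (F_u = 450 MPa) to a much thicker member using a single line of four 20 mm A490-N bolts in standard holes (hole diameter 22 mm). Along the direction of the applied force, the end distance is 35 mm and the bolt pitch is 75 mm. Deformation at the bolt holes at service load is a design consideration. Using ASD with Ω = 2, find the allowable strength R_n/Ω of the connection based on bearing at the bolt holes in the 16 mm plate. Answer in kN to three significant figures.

Per bolt r_n = 1.2 l_c t F_u ≤ 2.4 d t F_u; upper limit = 2.4 × 20 × 16 × 450 / 1000 = 345.6 kN.
Edge bolt: l_c = 35 − 22/2 = 24 mm → 1.2 × 24 × 16 × 450 / 1000 = 207.4 → r_n = 207.4 kN.
Interior bolts: l_c = 75 − 22 = 53 mm → 1.2 × 53 × 16 × 450 / 1000 = 457.9 → r_n = 345.6 kN.
R_n = 1 × 207.4 + 3 × 345.6 = 1244 kN.
Allowable strength R_n/Ω = 1244 / 2 = 622 kN.

622 kN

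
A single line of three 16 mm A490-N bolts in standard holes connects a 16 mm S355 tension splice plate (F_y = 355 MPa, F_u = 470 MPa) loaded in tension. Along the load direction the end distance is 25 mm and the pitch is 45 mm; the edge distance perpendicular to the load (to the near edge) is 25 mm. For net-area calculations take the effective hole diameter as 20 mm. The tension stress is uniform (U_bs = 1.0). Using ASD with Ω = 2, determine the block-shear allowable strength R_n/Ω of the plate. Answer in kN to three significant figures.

Shear plane L_v = 25 + 2·45 = 115 mm; A_gv = 115 × 16 = 1840 mm².
A_nv = (115 − 2.5·20) × 16 = 1040 mm².
A_nt = (25 − 0.5·20) × 16 = 240 mm².
0.6 F_u A_nv = 293.3 kN; 0.6 F_y A_gv = 391.9 kN → shear rupture governs the shear term.
R_n = 293.3 + 1.0 × 470 × 240 / 1000 = 406.1 kN.
Allowable strength R_n/Ω = 406.1 / 2 = 203 kN.

203 kN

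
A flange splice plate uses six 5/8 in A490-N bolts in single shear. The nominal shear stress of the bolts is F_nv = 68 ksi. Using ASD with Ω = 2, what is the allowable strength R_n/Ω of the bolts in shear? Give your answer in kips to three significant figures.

62.6 kips

A_b = π × 0.625² / 4 = 0.3068 in².
R_n = F_nv · A_b · n · n_s = 68 × 0.3068 × 6 × 1 = 125.2 kips.
Allowable strength R_n/Ω = 125.2 / 2 = 62.6 kips.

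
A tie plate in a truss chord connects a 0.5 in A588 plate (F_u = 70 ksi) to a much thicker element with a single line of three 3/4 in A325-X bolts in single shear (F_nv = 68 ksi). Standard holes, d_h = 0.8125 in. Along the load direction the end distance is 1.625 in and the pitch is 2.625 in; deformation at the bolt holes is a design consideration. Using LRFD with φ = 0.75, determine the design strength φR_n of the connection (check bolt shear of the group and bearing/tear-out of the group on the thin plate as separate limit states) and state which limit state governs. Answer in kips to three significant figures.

Bolt shear: A_b = π·0.75²/4 = 0.4418 in²; R_n = 68 × 0.4418 × 3 × 1 = 90.12 kips → 0.75 × 90.12 = 67.6 kips.
Bearing (1.2 l_c t F_u ≤ 2.4 d t F_u): upper limit = 2.4·0.75·0.5·70 = 63 kips.
  Edge l_c = 1.625 − 0.8125/2 = 1.219 → r_n = 51.19 kips; interior l_c = 2.625 − 0.8125 = 1.812 → r_n = 63 kips.
  R_n,bearing = 1·51.19 + 2·63 = 177.2 kips → 0.75 × 177.2 = 133 kips.
Bolt shear governs: 67.6 kips.

67.6 kips (bolt shear governs)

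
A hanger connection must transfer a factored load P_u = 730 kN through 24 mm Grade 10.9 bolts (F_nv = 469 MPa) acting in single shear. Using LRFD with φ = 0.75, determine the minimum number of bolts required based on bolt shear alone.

A_b = π·24²/4 = 452.4 mm².
Per-bolt design strength φR_n = 0.75 × 469 × 452.4 × 1 / 1000 = 159.1 kN.
n ≥ 730 / 159.1 = 4.588 → use 5 bolts.

5 bolts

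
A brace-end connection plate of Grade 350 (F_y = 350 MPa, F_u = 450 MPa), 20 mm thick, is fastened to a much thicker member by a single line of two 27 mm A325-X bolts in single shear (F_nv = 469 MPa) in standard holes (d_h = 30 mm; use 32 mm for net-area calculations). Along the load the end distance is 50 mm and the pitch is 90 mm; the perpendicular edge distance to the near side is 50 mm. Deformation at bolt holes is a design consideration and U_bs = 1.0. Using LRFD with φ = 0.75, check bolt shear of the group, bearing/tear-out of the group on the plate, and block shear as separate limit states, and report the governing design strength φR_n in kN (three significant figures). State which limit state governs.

403 kN (bolt shear governs)

Bolt shear: A_b = π·27²/4 = 572.6 mm²; R_n = 469 × 572.6 × 2 × 1 / 1000 = 537.1 kN → 0.75 × 537.1 = 403 kN.
Bearing: edge l_c = 35, r_n = 378 kN; interior l_c = 60, r_n = 583.2 kN; R_n = 378 + 1·583.2 = 961.2 kN → 721 kN.
Block shear: A_gv = 2800, A_nv = 1840, A_nt = 680 mm²; R_n = min(0.6F_uA_nv, 0.6F_yA_gv) + U_bs·F_u·A_nt = 802.8 kN → 602 kN.
Bolt shear governs: 403 kN.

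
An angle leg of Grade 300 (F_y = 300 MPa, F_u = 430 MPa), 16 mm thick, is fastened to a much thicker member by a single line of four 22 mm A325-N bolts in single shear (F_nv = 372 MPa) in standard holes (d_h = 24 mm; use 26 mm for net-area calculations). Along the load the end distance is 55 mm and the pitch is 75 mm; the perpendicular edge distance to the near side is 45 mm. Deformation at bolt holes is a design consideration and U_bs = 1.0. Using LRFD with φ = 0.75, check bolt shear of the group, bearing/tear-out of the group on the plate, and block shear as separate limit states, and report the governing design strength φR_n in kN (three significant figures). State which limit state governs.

424 kN (bolt shear governs)

Bolt shear: A_b = π·22²/4 = 380.1 mm²; R_n = 372 × 380.1 × 4 × 1 / 1000 = 565.6 kN → 0.75 × 565.6 = 424 kN.
Bearing: edge l_c = 43, r_n = 355 kN; interior l_c = 51, r_n = 363.3 kN; R_n = 355 + 3·363.3 = 1445 kN → 1080 kN.
Block shear: A_gv = 4480, A_nv = 3024, A_nt = 512 mm²; R_n = min(0.6F_uA_nv, 0.6F_yA_gv) + U_bs·F_u·A_nt = 1000 kN → 750 kN.
Bolt shear governs: 424 kN.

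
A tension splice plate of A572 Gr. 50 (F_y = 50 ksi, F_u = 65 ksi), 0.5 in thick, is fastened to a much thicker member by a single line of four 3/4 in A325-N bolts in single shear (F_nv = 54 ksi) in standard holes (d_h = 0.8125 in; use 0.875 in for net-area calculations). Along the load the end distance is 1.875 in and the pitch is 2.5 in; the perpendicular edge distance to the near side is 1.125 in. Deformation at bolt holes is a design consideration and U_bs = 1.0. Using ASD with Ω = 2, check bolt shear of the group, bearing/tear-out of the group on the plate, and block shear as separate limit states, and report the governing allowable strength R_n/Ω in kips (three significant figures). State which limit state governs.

47.7 kips (bolt shear governs)

Bolt shear: A_b = π·0.75²/4 = 0.4418 in²; R_n = 54 × 0.4418 × 4 × 1 = 95.43 kips → 95.43 / 2 = 47.7 kips.
Bearing: edge l_c = 1.469, r_n = 57.28 kips; interior l_c = 1.688, r_n = 58.5 kips; R_n = 57.28 + 3·58.5 = 232.8 kips → 116 kips.
Block shear: A_gv = 4.688, A_nv = 3.156, A_nt = 0.3438 in²; R_n = min(0.6F_uA_nv, 0.6F_yA_gv) + U_bs·F_u·A_nt = 145.4 kips → 72.7 kips.
Bolt shear governs: 47.7 kips.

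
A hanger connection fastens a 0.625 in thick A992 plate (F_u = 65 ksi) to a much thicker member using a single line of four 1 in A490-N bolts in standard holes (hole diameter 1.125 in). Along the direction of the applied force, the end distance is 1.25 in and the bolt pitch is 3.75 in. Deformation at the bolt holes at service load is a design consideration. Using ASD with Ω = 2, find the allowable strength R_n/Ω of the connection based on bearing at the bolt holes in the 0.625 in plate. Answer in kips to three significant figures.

Per bolt r_n = 1.2 l_c t F_u ≤ 2.4 d t F_u; upper limit = 2.4 × 1 × 0.625 × 65 = 97.5 kips.
Edge bolt: l_c = 1.25 − 1.125/2 = 0.6875 in → 1.2 × 0.6875 × 0.625 × 65 = 33.52 → r_n = 33.52 kips.
Interior bolts: l_c = 3.75 − 1.125 = 2.625 in → 1.2 × 2.625 × 0.625 × 65 = 128 → r_n = 97.5 kips.
R_n = 1 × 33.52 + 3 × 97.5 = 326 kips.
Allowable strength R_n/Ω = 326 / 2 = 163 kips.

163 kips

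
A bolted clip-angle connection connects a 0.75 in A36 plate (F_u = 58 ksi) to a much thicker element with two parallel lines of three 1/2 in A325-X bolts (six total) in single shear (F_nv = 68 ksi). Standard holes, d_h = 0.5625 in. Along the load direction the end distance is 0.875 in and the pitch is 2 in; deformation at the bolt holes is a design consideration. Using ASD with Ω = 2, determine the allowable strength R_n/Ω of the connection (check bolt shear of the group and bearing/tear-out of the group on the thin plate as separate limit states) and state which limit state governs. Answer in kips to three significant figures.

Bolt shear: A_b = π·0.5²/4 = 0.1963 in²; R_n = 68 × 0.1963 × 6 × 1 = 80.11 kips → 80.11 / 2 = 40.1 kips.
Bearing (1.2 l_c t F_u ≤ 2.4 d t F_u): upper limit = 2.4·0.5·0.75·58 = 52.2 kips.
  Edge l_c = 0.875 − 0.5625/2 = 0.5938 → r_n = 30.99 kips; interior l_c = 2 − 0.5625 = 1.438 → r_n = 52.2 kips.
  R_n,bearing = 2·30.99 + 4·52.2 = 270.8 kips → 270.8 / 2 = 135 kips.
Bolt shear governs: 40.1 kips.

40.1 kips (bolt shear governs)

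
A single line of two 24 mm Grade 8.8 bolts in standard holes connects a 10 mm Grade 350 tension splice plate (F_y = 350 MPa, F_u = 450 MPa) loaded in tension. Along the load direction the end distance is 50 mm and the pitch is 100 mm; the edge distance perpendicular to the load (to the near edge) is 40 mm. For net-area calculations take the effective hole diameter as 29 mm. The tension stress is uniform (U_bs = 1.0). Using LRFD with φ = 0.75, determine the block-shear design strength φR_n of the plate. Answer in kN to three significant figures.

302 kN

Shear plane L_v = 50 + 1·100 = 150 mm; A_gv = 150 × 10 = 1500 mm².
A_nv = (150 − 1.5·29) × 10 = 1065 mm².
A_nt = (40 − 0.5·29) × 10 = 255 mm².
0.6 F_u A_nv = 287.6 kN; 0.6 F_y A_gv = 315 kN → shear rupture governs the shear term.
R_n = 287.6 + 1.0 × 450 × 255 / 1000 = 402.3 kN.
Design strength φR_n = 0.75 × 402.3 = 302 kN.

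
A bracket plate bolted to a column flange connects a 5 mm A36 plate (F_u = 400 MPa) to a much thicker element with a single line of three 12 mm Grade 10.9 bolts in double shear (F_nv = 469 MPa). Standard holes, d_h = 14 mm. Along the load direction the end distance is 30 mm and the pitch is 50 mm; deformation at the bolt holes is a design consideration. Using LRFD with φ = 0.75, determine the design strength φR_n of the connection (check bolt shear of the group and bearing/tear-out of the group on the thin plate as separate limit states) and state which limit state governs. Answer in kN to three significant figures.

128 kN (bearing governs)

Bolt shear: A_b = π·12²/4 = 113.1 mm²; R_n = 469 × 113.1 × 3 × 2 / 1000 = 318.3 kN → 0.75 × 318.3 = 239 kN.
Bearing (1.2 l_c t F_u ≤ 2.4 d t F_u): upper limit = 2.4·12·5·400 / 1000 = 57.6 kN.
  Edge l_c = 30 − 14/2 = 23 → r_n = 55.2 kN; interior l_c = 50 − 14 = 36 → r_n = 57.6 kN.
  R_n,bearing = 1·55.2 + 2·57.6 = 170.4 kN → 0.75 × 170.4 = 128 kN.
Bearing governs: 128 kN.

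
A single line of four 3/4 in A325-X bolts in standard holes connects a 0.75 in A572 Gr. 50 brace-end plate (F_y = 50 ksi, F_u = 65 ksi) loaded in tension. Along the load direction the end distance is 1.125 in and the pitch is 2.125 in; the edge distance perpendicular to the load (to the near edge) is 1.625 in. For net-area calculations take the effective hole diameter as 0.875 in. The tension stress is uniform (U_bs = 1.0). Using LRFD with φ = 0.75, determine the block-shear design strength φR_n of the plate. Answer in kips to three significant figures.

Shear plane L_v = 1.125 + 3·2.125 = 7.5 in; A_gv = 7.5 × 0.75 = 5.625 in².
A_nv = (7.5 − 3.5·0.875) × 0.75 = 3.328 in².
A_nt = (1.625 − 0.5·0.875) × 0.75 = 0.8906 in².
0.6 F_u A_nv = 129.8 kips; 0.6 F_y A_gv = 168.8 kips → shear rupture governs the shear term.
R_n = 129.8 + 1.0 × 65 × 0.8906 = 187.7 kips.
Design strength φR_n = 0.75 × 187.7 = 141 kips.

141 kips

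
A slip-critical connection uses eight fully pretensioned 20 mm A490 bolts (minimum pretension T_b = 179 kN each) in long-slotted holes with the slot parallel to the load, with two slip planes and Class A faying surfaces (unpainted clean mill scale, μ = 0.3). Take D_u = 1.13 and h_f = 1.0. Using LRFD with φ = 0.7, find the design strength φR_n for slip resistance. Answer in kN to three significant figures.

680 kN

R_n = μ · D_u · h_f · T_b · n_s · n_b = 0.3 × 1.13 × 1.0 × 179 × 2 × 8 = 970.9 kN.
Design strength φR_n = 0.7 × 970.9 = 680 kN.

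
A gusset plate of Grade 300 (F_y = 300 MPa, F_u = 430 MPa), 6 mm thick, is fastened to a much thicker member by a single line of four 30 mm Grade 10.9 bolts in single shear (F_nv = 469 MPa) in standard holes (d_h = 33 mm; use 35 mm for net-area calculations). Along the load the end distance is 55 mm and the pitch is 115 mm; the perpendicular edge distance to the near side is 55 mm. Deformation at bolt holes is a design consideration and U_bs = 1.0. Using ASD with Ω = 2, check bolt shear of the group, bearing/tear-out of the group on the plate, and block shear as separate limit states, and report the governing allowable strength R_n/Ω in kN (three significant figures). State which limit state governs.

263 kN (block shear governs)

Bolt shear: A_b = π·30²/4 = 706.9 mm²; R_n = 469 × 706.9 × 4 × 1 / 1000 = 1326 kN → 1326 / 2 = 663 kN.
Bearing: edge l_c = 38.5, r_n = 119.2 kN; interior l_c = 82, r_n = 185.8 kN; R_n = 119.2 + 3·185.8 = 676.5 kN → 338 kN.
Block shear: A_gv = 2400, A_nv = 1665, A_nt = 225 mm²; R_n = min(0.6F_uA_nv, 0.6F_yA_gv) + U_bs·F_u·A_nt = 526.3 kN → 263 kN.
Block shear governs: 263 kN.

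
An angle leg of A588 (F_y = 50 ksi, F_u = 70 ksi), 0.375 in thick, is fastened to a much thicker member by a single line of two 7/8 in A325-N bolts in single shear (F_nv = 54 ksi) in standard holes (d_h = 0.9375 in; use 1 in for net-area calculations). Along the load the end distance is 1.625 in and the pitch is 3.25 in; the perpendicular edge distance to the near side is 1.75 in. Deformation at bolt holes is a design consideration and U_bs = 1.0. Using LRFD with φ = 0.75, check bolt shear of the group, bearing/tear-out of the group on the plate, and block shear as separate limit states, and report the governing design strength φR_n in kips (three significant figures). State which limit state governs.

Bolt shear: A_b = π·0.875²/4 = 0.6013 in²; R_n = 54 × 0.6013 × 2 × 1 = 64.94 kips → 0.75 × 64.94 = 48.7 kips.
Bearing: edge l_c = 1.156, r_n = 36.42 kips; interior l_c = 2.312, r_n = 55.13 kips; R_n = 36.42 + 1·55.13 = 91.55 kips → 68.7 kips.
Block shear: A_gv = 1.828, A_nv = 1.266, A_nt = 0.4688 in²; R_n = min(0.6F_uA_nv, 0.6F_yA_gv) + U_bs·F_u·A_nt = 85.97 kips → 64.5 kips.
Bolt shear governs: 48.7 kips.

48.7 kips (bolt shear governs)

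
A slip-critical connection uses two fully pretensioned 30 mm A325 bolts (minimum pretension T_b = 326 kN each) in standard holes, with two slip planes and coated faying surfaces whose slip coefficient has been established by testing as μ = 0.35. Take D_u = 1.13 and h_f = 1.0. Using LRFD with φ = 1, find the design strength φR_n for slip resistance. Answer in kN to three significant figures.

516 kN

R_n = μ · D_u · h_f · T_b · n_s · n_b = 0.35 × 1.13 × 1.0 × 326 × 2 × 2 = 515.7 kN.
Design strength φR_n = 1 × 515.7 = 516 kN.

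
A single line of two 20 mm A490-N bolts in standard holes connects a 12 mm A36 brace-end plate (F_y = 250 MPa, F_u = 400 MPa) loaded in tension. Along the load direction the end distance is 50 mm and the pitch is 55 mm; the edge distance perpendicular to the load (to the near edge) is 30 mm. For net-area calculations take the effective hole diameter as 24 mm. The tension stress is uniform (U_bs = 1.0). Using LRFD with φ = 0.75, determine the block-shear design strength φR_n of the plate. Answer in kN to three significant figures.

Shear plane L_v = 50 + 1·55 = 105 mm; A_gv = 105 × 12 = 1260 mm².
A_nv = (105 − 1.5·24) × 12 = 828 mm².
A_nt = (30 − 0.5·24) × 12 = 216 mm².
0.6 F_u A_nv = 198.7 kN; 0.6 F_y A_gv = 189 kN → shear yielding governs the shear term.
R_n = 189 + 1.0 × 400 × 216 / 1000 = 275.4 kN.
Design strength φR_n = 0.75 × 275.4 = 207 kN.

207 kN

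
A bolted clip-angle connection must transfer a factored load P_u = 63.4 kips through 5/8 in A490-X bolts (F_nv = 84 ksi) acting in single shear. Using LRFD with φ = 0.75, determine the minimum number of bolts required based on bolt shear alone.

4 bolts

A_b = π·0.625²/4 = 0.3068 in².
Per-bolt design strength φR_n = 0.75 × 84 × 0.3068 × 1 = 19.33 kips.
n ≥ 63.4 / 19.33 = 3.28 → use 4 bolts.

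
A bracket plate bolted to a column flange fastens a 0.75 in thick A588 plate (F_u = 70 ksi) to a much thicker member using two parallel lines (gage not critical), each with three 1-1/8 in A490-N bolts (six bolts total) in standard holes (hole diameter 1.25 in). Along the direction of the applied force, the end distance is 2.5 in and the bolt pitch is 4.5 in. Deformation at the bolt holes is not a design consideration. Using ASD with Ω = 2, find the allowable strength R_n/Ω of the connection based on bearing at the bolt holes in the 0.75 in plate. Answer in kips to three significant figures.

Per bolt r_n = 1.5 l_c t F_u ≤ 3.0 d t F_u; upper limit = 3.0 × 1.125 × 0.75 × 70 = 177.2 kips.
Edge bolt: l_c = 2.5 − 1.25/2 = 1.875 in → 1.5 × 1.875 × 0.75 × 70 = 147.7 → r_n = 147.7 kips.
Interior bolts: l_c = 4.5 − 1.25 = 3.25 in → 1.5 × 3.25 × 0.75 × 70 = 255.9 → r_n = 177.2 kips.
R_n = 2 × 147.7 + 4 × 177.2 = 1004 kips.
Allowable strength R_n/Ω = 1004 / 2 = 502 kips.

502 kips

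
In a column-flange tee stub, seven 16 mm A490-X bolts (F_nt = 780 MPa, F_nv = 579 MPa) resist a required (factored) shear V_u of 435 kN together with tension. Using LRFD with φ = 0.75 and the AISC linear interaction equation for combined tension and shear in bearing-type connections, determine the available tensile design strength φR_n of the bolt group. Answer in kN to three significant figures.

484 kN

A_b = π·16²/4 = 201.1 mm²; f_rv = 435 × 1000 / (7 × 201.1) = 309.1 MPa.
F'_nt = 1.3 F_nt − (F_nt / φF_nv) f_rv = 1.3·780 − (780/(0.75·579))·309.1 = 458.8 MPa, capped at F_nt → F'_nt = 458.8 MPa.
R_n = F'_nt · A_b · n = 458.8 × 201.1 × 7 / 1000 = 645.8 kN.
Design strength φR_n = 0.75 × 645.8 = 484 kN.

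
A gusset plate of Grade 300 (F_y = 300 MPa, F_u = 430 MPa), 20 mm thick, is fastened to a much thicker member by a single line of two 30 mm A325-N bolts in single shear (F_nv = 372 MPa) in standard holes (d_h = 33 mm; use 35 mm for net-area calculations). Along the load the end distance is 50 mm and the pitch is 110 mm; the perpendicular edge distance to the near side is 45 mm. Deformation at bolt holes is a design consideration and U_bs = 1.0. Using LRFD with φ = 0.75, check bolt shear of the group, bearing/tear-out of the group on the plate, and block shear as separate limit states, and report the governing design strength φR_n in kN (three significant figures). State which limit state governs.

394 kN (bolt shear governs)

Bolt shear: A_b = π·30²/4 = 706.9 mm²; R_n = 372 × 706.9 × 2 × 1 / 1000 = 525.9 kN → 0.75 × 525.9 = 394 kN.
Bearing: edge l_c = 33.5, r_n = 345.7 kN; interior l_c = 77, r_n = 619.2 kN; R_n = 345.7 + 1·619.2 = 964.9 kN → 724 kN.
Block shear: A_gv = 3200, A_nv = 2150, A_nt = 550 mm²; R_n = min(0.6F_uA_nv, 0.6F_yA_gv) + U_bs·F_u·A_nt = 791.2 kN → 593 kN.
Bolt shear governs: 394 kN.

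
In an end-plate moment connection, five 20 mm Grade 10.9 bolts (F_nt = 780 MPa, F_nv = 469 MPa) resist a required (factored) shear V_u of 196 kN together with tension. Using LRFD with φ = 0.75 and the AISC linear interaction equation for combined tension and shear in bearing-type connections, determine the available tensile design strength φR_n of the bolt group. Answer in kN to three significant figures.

869 kN

A_b = π·20²/4 = 314.2 mm²; f_rv = 196 × 1000 / (5 × 314.2) = 124.8 MPa.
F'_nt = 1.3 F_nt − (F_nt / φF_nv) f_rv = 1.3·780 − (780/(0.75·469))·124.8 = 737.3 MPa, capped at F_nt → F'_nt = 737.3 MPa.
R_n = F'_nt · A_b · n = 737.3 × 314.2 × 5 / 1000 = 1158 kN.
Design strength φR_n = 0.75 × 1158 = 869 kN.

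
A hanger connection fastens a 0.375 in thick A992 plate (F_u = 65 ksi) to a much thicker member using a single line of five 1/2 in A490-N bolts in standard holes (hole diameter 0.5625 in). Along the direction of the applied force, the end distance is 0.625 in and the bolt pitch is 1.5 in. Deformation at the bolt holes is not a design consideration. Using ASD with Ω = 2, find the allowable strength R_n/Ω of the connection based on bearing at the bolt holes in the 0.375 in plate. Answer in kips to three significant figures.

Per bolt r_n = 1.5 l_c t F_u ≤ 3.0 d t F_u; upper limit = 3.0 × 0.5 × 0.375 × 65 = 36.56 kips.
Edge bolt: l_c = 0.625 − 0.5625/2 = 0.3438 in → 1.5 × 0.3438 × 0.375 × 65 = 12.57 → r_n = 12.57 kips.
Interior bolts: l_c = 1.5 − 0.5625 = 0.9375 in → 1.5 × 0.9375 × 0.375 × 65 = 34.28 → r_n = 34.28 kips.
R_n = 1 × 12.57 + 4 × 34.28 = 149.7 kips.
Allowable strength R_n/Ω = 149.7 / 2 = 74.8 kips.

74.8 kips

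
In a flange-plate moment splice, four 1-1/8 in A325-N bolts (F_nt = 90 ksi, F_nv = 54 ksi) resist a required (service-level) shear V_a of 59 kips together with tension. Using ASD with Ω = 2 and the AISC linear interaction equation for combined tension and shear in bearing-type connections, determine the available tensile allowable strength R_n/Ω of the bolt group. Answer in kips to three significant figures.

134 kips

A_b = π·1.125²/4 = 0.994 in²; f_rv = 59 / (4 × 0.994) = 14.84 ksi.
F'_nt = 1.3 F_nt − (Ω F_nt / F_nv) f_rv = 1.3·90 − (2·90/54)·14.84 = 67.54 ksi, capped at F_nt → F'_nt = 67.54 ksi.
R_n = F'_nt · A_b · n = 67.54 × 0.994 × 4 = 268.5 kips.
Allowable strength R_n/Ω = 268.5 / 2 = 134 kips.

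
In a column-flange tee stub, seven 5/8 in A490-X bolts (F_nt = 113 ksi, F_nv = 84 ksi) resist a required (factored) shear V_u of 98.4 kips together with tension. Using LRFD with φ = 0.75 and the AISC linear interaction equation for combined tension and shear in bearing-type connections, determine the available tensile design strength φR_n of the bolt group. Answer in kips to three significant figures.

A_b = π·0.625²/4 = 0.3068 in²; f_rv = 98.4 / (7 × 0.3068) = 45.82 ksi.
F'_nt = 1.3 F_nt − (F_nt / φF_nv) f_rv = 1.3·113 − (113/(0.75·84))·45.82 = 64.72 ksi, capped at F_nt → F'_nt = 64.72 ksi.
R_n = F'_nt · A_b · n = 64.72 × 0.3068 × 7 = 139 kips.
Design strength φR_n = 0.75 × 139 = 104 kips.

104 kips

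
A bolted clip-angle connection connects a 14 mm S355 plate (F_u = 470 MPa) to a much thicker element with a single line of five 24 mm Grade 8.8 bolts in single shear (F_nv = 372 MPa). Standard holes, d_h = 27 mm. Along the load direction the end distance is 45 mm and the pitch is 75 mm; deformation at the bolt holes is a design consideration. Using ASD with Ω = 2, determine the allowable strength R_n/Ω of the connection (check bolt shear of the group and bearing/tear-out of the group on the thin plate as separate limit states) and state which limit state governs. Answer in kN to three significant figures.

421 kN (bolt shear governs)

Bolt shear: A_b = π·24²/4 = 452.4 mm²; R_n = 372 × 452.4 × 5 × 1 / 1000 = 841.4 kN → 841.4 / 2 = 421 kN.
Bearing (1.2 l_c t F_u ≤ 2.4 d t F_u): upper limit = 2.4·24·14·470 / 1000 = 379 kN.
  Edge l_c = 45 − 27/2 = 31.5 → r_n = 248.7 kN; interior l_c = 75 − 27 = 48 → r_n = 379 kN.
  R_n,bearing = 1·248.7 + 4·379 = 1765 kN → 1765 / 2 = 882 kN.
Bolt shear governs: 421 kN.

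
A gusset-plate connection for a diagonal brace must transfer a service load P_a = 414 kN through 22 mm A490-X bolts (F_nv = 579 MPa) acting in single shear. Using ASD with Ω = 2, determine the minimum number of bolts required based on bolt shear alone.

4 bolts

A_b = π·22²/4 = 380.1 mm².
Per-bolt allowable strength R_n/Ω = 579 × 380.1 × 1 / 1000 / 2 = 110 kN.
n ≥ 414 / 110 = 3.762 → use 4 bolts.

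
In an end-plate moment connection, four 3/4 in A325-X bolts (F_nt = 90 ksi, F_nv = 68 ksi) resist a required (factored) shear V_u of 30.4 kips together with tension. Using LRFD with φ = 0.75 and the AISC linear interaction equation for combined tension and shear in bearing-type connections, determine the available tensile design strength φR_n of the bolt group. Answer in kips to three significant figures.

A_b = π·0.75²/4 = 0.4418 in²; f_rv = 30.4 / (4 × 0.4418) = 17.2 ksi.
F'_nt = 1.3 F_nt − (F_nt / φF_nv) f_rv = 1.3·90 − (90/(0.75·68))·17.2 = 86.64 ksi, capped at F_nt → F'_nt = 86.64 ksi.
R_n = F'_nt · A_b · n = 86.64 × 0.4418 × 4 = 153.1 kips.
Design strength φR_n = 0.75 × 153.1 = 115 kips.

115 kips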